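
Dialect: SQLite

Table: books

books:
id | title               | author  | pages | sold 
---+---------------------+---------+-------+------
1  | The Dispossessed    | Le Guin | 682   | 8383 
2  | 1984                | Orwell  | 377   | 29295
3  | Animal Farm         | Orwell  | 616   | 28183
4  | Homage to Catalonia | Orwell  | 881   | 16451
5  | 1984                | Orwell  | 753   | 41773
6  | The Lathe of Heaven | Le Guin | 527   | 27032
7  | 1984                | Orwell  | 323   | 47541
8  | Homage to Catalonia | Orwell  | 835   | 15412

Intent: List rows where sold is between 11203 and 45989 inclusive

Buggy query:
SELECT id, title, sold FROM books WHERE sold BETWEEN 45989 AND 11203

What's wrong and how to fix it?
Bug: BETWEEN expects the lower bound first; with 45989 AND 11203 the range is empty

Fix: Write BETWEEN 11203 AND 45989

Corrected query:
SELECT id, title, sold FROM books WHERE sold BETWEEN 11203 AND 45989

Result:
id | title               | sold 
---+---------------------+------
2  | 1984                | 29295
3  | Animal Farm         | 28183
4  | Homage to Catalonia | 16451
5  | 1984                | 41773
6  | The Lathe of Heaven | 27032
8  | Homage to Catalonia | 15412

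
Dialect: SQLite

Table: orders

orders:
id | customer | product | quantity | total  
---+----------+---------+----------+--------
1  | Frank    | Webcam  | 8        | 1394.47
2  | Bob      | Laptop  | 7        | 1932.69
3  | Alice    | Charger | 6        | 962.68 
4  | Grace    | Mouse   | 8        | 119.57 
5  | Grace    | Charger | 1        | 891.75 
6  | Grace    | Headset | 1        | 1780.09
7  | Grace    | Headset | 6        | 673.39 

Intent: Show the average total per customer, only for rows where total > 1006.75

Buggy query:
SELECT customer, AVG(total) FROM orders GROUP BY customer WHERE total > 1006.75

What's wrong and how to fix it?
Bug: WHERE cannot follow GROUP BY

Fix: Move the WHERE clause before GROUP BY

Corrected query:
SELECT customer, AVG(total) FROM orders WHERE total > 1006.75 GROUP BY customer

Result:
customer | AVG(total)
---------+-----------
Bob      | 1932.69   
Frank    | 1394.47   
Grace    | 1780.09   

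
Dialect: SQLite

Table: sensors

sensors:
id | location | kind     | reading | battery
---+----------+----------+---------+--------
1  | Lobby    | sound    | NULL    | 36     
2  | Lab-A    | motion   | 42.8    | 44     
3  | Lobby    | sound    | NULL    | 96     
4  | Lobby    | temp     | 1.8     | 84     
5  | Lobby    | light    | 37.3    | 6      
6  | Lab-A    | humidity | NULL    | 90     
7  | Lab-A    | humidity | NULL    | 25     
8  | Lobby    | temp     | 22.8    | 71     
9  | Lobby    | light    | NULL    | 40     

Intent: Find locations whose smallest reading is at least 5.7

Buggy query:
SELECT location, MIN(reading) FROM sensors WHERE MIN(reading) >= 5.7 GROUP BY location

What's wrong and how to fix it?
Bug: Aggregates like MIN are computed per group after WHERE runs

Fix: Use HAVING for the per-group MIN condition

Corrected query:
SELECT location, MIN(reading) FROM sensors GROUP BY location HAVING MIN(reading) >= 5.7

Result:
location | MIN(reading)
---------+-------------
Lab-A    | 42.8        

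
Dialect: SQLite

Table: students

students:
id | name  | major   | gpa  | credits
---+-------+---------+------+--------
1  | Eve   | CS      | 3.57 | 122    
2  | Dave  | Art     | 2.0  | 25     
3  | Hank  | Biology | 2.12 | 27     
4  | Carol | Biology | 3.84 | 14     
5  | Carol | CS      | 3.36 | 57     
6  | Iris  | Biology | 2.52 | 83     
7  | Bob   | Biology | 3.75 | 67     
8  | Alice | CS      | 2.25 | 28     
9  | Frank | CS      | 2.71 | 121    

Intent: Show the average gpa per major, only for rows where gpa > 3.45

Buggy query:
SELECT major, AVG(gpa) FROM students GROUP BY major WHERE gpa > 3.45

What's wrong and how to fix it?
Bug: Row-level WHERE must come before GROUP BY in the clause order

Fix: Move the WHERE clause before GROUP BY

Corrected query:
SELECT major, AVG(gpa) FROM students WHERE gpa > 3.45 GROUP BY major

Result:
major   | AVG(gpa)
--------+---------
Biology | 3.795   
CS      | 3.57    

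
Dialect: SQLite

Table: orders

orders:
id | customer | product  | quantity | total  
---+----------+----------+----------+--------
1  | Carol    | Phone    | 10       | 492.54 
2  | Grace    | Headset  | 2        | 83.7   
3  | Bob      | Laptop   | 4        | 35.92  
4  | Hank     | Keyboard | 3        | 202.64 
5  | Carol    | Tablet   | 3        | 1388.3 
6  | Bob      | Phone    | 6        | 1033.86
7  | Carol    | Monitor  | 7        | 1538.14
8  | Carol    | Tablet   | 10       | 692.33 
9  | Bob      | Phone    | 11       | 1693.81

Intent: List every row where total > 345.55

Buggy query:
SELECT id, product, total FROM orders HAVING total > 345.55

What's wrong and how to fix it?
Bug: This is a non-aggregate query (no GROUP BY, no aggregates), so in SQLite the HAVING clause is invalid here; a row-level condition belongs in WHERE

Fix: Use WHERE for row-level filtering

Corrected query:
SELECT id, product, total FROM orders WHERE total > 345.55

Result:
id | product | total  
---+---------+--------
1  | Phone   | 492.54 
5  | Tablet  | 1388.3 
6  | Phone   | 1033.86
7  | Monitor | 1538.14
8  | Tablet  | 692.33 
9  | Phone   | 1693.81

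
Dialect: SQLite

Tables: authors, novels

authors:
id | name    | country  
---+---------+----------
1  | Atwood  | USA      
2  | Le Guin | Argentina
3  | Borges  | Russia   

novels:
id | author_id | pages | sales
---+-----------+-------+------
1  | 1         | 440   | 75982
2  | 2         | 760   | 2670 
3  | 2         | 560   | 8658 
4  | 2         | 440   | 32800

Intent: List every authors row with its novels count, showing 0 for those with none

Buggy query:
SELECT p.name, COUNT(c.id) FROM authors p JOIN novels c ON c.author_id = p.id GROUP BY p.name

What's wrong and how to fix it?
Bug: An inner join excludes parents with zero children

Fix: Use LEFT JOIN so parents without children still appear (COUNT(c.id) gives 0)

Corrected query:
SELECT p.name, COUNT(c.id) FROM authors p LEFT JOIN novels c ON c.author_id = p.id GROUP BY p.name

Result:
name    | COUNT(c.id)
--------+------------
Atwood  | 1          
Borges  | 0          
Le Guin | 3          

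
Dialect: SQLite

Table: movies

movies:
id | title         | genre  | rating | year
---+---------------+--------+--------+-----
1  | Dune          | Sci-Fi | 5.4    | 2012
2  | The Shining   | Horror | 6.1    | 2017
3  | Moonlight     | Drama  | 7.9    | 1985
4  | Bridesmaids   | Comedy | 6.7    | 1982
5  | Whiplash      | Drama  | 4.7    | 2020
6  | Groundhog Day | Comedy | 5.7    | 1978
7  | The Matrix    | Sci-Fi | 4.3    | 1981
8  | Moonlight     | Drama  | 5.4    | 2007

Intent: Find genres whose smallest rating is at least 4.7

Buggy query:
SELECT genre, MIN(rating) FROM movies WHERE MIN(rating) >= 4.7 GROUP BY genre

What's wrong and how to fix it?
Bug: MIN() in WHERE is a misuse of aggregate

Fix: Use HAVING for the per-group MIN condition

Corrected query:
SELECT genre, MIN(rating) FROM movies GROUP BY genre HAVING MIN(rating) >= 4.7

Result:
genre  | MIN(rating)
-------+------------
Comedy | 5.7        
Drama  | 4.7        
Horror | 6.1        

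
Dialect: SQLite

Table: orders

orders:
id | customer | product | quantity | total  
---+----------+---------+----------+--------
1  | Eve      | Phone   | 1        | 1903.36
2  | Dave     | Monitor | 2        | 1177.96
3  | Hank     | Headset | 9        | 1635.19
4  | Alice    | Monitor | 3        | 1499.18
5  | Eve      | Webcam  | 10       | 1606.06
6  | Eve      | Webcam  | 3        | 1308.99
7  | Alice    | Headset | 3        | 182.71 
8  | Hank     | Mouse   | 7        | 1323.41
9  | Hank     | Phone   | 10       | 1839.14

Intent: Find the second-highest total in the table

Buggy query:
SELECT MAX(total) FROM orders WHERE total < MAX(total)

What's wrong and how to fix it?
Bug: The inner MAX is an aggregate inside WHERE, which is not allowed

Fix: Compute the overall MAX in a subquery, then take MAX of rows below it

Corrected query:
SELECT MAX(total) FROM orders WHERE total < (SELECT MAX(total) FROM orders)

Result:
MAX(total)
----------
1839.14   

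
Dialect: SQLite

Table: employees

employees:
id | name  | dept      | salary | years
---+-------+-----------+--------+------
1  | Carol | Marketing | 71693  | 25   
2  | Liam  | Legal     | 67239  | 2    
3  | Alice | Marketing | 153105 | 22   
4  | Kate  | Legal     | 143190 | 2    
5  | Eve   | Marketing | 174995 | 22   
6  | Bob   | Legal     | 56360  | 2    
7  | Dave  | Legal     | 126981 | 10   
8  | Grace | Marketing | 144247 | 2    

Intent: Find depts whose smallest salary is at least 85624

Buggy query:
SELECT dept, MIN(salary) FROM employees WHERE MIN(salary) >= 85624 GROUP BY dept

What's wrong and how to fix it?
Bug: Aggregates like MIN are computed per group after WHERE runs

Fix: Use HAVING for the per-group MIN condition

Corrected query:
SELECT dept, MIN(salary) FROM employees GROUP BY dept HAVING MIN(salary) >= 85624

Result:
(no rows)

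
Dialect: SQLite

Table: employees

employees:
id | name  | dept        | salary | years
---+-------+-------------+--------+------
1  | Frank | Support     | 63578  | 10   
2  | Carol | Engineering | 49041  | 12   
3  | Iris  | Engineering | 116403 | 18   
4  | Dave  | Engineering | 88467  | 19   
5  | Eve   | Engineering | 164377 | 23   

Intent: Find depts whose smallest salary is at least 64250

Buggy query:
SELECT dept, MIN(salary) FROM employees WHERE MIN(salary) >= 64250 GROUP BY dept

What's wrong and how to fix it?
Bug: MIN() in WHERE is a misuse of aggregate

Fix: Use HAVING for the per-group MIN condition

Corrected query:
SELECT dept, MIN(salary) FROM employees GROUP BY dept HAVING MIN(salary) >= 64250

Result:
(no rows)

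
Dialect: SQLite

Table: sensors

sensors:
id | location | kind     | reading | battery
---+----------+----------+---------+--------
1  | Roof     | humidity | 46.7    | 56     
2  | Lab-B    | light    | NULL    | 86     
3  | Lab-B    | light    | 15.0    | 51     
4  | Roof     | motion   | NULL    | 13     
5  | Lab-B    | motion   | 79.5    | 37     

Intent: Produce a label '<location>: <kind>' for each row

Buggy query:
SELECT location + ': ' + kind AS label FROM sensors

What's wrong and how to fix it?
Bug: SQLite uses || for string concatenation; + coerces text to numbers (yielding 0)

Fix: Use the || operator for string concatenation

Corrected query:
SELECT location || ': ' || kind AS label FROM sensors

Result:
label         
--------------
Roof: humidity
Lab-B: light  
Lab-B: light  
Roof: motion  
Lab-B: motion 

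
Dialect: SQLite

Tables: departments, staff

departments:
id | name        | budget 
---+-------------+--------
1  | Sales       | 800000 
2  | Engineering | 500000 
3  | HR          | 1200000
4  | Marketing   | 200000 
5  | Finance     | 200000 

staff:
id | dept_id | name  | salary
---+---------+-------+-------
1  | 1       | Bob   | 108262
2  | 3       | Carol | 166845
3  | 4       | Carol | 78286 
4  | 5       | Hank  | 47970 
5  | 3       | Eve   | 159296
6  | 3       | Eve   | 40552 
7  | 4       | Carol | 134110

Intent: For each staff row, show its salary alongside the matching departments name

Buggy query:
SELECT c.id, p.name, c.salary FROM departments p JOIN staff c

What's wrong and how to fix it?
Bug: Missing join condition: each staff row is matched to all departments rows instead of just its own

Fix: Add ON c.dept_id = p.id to the JOIN

Corrected query:
SELECT c.id, p.name, c.salary FROM departments p JOIN staff c ON c.dept_id = p.id

Result:
id | name      | salary
---+-----------+-------
1  | Sales     | 108262
2  | HR        | 166845
3  | Marketing | 78286 
4  | Finance   | 47970 
5  | HR        | 159296
6  | HR        | 40552 
7  | Marketing | 134110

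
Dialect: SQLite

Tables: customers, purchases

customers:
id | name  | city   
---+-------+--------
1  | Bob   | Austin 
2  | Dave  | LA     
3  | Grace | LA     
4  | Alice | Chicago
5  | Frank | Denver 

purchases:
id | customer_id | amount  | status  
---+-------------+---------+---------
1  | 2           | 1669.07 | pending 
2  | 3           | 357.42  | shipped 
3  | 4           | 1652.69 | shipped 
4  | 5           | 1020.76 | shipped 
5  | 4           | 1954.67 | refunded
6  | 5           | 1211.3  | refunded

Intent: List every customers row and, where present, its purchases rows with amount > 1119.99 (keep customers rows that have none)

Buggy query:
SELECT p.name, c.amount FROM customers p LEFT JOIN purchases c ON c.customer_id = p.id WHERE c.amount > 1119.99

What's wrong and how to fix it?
Bug: A WHERE condition on the right-hand table after LEFT JOIN drops unmatched parents

Fix: Put 'c.amount > 1119.99' in the JOIN's ON clause instead of WHERE

Corrected query:
SELECT p.name, c.amount FROM customers p LEFT JOIN purchases c ON c.customer_id = p.id AND c.amount > 1119.99

Result:
name  | amount 
------+--------
Bob   | NULL   
Dave  | 1669.07
Grace | NULL   
Alice | 1652.69
Alice | 1954.67
Frank | 1211.3 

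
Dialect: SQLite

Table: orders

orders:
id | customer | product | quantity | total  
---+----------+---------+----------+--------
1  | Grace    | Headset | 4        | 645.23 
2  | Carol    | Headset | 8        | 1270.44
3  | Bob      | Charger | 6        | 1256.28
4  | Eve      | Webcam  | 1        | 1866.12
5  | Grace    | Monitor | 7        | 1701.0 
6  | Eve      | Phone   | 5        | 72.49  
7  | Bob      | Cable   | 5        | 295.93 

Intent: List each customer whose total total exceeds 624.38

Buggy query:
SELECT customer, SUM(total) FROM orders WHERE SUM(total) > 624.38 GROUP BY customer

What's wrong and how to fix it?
Bug: SUM(total) is an aggregate, but WHERE filters rows before aggregation

Fix: Use HAVING (which filters groups after aggregation) instead of WHERE

Corrected query:
SELECT customer, SUM(total) FROM orders GROUP BY customer HAVING SUM(total) > 624.38

Result:
customer | SUM(total)
---------+-----------
Bob      | 1552.21   
Carol    | 1270.44   
Eve      | 1938.61   
Grace    | 2346.23   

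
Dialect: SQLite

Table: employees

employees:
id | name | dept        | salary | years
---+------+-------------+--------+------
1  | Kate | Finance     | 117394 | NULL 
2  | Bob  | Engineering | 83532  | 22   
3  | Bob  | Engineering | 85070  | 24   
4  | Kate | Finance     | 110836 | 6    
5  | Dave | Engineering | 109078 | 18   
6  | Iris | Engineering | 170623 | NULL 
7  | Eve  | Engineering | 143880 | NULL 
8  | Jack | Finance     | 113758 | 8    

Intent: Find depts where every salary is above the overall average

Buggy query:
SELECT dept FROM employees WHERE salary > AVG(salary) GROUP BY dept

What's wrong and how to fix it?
Bug: AVG() is an aggregate; it can't sit directly in WHERE

Fix: Compute the overall average in a scalar subquery and compare each group's MIN against it in HAVING

Corrected query:
SELECT dept FROM employees GROUP BY dept HAVING MIN(salary) > (SELECT AVG(salary) FROM employees)

Result:
(no rows)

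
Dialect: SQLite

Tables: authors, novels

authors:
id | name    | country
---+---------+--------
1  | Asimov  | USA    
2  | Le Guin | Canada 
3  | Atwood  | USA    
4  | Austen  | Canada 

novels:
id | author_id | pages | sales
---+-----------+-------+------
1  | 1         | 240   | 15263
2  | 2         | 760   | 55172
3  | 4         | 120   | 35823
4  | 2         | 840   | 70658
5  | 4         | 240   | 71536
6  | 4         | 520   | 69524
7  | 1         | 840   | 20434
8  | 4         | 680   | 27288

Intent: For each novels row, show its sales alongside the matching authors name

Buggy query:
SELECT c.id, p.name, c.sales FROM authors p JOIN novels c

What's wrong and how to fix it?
Bug: Missing join condition: each novels row is matched to all authors rows instead of just its own

Fix: Specify the join condition linking the foreign key to the parent id

Corrected query:
SELECT c.id, p.name, c.sales FROM authors p JOIN novels c ON c.author_id = p.id

Result:
id | name    | sales
---+---------+------
1  | Asimov  | 15263
2  | Le Guin | 55172
3  | Austen  | 35823
4  | Le Guin | 70658
5  | Austen  | 71536
6  | Austen  | 69524
7  | Asimov  | 20434
8  | Austen  | 27288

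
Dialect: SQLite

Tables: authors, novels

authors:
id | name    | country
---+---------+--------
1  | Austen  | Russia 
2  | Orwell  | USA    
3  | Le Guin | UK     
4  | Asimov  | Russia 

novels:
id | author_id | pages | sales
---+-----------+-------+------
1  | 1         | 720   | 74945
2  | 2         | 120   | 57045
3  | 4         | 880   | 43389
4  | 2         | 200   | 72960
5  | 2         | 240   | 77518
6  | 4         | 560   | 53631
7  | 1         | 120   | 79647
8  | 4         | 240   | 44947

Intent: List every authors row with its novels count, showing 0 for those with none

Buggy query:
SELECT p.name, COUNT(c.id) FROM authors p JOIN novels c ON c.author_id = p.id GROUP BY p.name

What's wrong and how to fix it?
Bug: INNER JOIN drops authors rows that have no matching novels rows

Fix: Use LEFT JOIN so parents without children still appear (COUNT(c.id) gives 0)

Corrected query:
SELECT p.name, COUNT(c.id) FROM authors p LEFT JOIN novels c ON c.author_id = p.id GROUP BY p.name

Result:
name    | COUNT(c.id)
--------+------------
Asimov  | 3          
Austen  | 2          
Le Guin | 0          
Orwell  | 3          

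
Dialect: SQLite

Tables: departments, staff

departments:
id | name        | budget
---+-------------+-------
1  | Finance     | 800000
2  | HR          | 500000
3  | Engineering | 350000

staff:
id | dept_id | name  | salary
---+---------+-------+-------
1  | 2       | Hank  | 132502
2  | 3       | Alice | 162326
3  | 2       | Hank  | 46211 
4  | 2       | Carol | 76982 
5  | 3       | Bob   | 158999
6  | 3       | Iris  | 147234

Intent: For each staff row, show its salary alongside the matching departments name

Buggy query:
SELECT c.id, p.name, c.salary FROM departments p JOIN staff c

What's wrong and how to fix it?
Bug: JOIN with no ON clause produces a cartesian product; every staff row pairs with every departments row

Fix: Add ON c.dept_id = p.id to the JOIN

Corrected query:
SELECT c.id, p.name, c.salary FROM departments p JOIN staff c ON c.dept_id = p.id

Result:
id | name        | salary
---+-------------+-------
1  | HR          | 132502
2  | Engineering | 162326
3  | HR          | 46211 
4  | HR          | 76982 
5  | Engineering | 158999
6  | Engineering | 147234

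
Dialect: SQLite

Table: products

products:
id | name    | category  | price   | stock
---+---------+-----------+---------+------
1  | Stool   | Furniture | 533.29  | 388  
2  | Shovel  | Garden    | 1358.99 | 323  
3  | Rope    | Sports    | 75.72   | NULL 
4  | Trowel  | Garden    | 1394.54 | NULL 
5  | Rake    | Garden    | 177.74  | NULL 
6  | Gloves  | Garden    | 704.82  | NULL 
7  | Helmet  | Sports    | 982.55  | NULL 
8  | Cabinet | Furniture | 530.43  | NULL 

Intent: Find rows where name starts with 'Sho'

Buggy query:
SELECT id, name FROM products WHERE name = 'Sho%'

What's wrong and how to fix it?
Bug: Wildcards only work with LIKE; '=' treats '%' as a literal character

Fix: Use LIKE for wildcard pattern matching

Corrected query:
SELECT id, name FROM products WHERE name LIKE 'Sho%'

Result:
id | name  
---+-------
2  | Shovel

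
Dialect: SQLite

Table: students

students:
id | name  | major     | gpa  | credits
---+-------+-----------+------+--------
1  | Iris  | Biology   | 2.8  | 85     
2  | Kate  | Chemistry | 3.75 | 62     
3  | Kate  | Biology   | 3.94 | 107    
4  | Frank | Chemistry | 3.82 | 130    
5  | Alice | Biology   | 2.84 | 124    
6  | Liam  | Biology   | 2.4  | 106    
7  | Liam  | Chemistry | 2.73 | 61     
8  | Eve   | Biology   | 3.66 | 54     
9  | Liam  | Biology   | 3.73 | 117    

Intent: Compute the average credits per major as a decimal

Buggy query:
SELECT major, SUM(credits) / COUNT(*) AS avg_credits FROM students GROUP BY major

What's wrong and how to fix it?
Bug: SUM(credits) and COUNT(*) are both integers; the division truncates the fractional part

Fix: Cast one side to REAL so the division keeps the fractional part

Corrected query:
SELECT major, SUM(credits) * 1.0 / COUNT(*) AS avg_credits FROM students GROUP BY major

Result:
major     | avg_credits
----------+------------
Biology   | 98.833333  
Chemistry | 84.333333  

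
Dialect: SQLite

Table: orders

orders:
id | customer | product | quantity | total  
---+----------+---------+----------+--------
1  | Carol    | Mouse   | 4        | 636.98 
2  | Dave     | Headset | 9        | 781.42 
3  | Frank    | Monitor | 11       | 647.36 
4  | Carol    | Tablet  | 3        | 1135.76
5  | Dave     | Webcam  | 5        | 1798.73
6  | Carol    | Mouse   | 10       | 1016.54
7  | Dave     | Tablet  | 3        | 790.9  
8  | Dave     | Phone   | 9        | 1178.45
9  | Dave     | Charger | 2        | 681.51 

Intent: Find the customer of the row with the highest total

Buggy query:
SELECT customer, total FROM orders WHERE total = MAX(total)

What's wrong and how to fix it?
Bug: WHERE is evaluated per row; an aggregate over the whole table isn't defined there

Fix: Wrap MAX in a scalar subquery so WHERE compares against a single value

Corrected query:
SELECT customer, total FROM orders WHERE total = (SELECT MAX(total) FROM orders)

Result:
customer | total  
---------+--------
Dave     | 1798.73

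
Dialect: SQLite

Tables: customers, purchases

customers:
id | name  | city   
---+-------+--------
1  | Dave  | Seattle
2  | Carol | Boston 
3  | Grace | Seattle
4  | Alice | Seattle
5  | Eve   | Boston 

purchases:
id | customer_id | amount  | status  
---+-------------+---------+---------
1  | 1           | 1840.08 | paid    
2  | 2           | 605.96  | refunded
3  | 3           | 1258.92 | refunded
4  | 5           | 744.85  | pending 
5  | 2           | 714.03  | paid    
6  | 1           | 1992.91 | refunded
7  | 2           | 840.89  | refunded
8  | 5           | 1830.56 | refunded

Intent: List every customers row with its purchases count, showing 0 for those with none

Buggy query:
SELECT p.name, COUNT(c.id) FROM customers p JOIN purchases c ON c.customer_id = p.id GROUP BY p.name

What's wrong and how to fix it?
Bug: INNER JOIN drops customers rows that have no matching purchases rows

Fix: Use LEFT JOIN so parents without children still appear (COUNT(c.id) gives 0)

Corrected query:
SELECT p.name, COUNT(c.id) FROM customers p LEFT JOIN purchases c ON c.customer_id = p.id GROUP BY p.name

Result:
name  | COUNT(c.id)
------+------------
Alice | 0          
Carol | 3          
Dave  | 2          
Eve   | 2          
Grace | 1          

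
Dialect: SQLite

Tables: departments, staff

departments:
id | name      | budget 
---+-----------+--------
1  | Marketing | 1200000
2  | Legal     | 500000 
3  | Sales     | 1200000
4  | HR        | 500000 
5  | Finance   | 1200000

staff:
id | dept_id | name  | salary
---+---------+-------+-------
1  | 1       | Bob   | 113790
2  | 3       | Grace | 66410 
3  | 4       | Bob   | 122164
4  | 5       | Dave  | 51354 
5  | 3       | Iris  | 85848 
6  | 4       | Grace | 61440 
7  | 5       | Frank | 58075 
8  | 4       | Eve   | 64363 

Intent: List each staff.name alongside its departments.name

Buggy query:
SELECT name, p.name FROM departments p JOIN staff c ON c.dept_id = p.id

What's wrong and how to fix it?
Bug: 'name' exists in both joined tables, so the database can't tell which one is meant

Fix: Prefix ambiguous columns with the table alias

Corrected query:
SELECT c.name, p.name FROM departments p JOIN staff c ON c.dept_id = p.id

Result:
name  | name     
------+----------
Bob   | Marketing
Grace | Sales    
Bob   | HR       
Dave  | Finance  
Iris  | Sales    
Grace | HR       
Frank | Finance  
Eve   | HR       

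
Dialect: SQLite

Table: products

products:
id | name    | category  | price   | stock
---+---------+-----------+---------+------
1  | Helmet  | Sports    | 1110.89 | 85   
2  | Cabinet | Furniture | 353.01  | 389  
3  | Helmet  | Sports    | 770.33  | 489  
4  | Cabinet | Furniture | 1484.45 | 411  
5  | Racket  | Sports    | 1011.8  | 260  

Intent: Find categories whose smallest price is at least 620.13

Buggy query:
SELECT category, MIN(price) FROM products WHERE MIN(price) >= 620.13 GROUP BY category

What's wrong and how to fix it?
Bug: Aggregates like MIN are computed per group after WHERE runs

Fix: Replace WHERE with HAVING after the GROUP BY

Corrected query:
SELECT category, MIN(price) FROM products GROUP BY category HAVING MIN(price) >= 620.13

Result:
category | MIN(price)
---------+-----------
Sports   | 770.33    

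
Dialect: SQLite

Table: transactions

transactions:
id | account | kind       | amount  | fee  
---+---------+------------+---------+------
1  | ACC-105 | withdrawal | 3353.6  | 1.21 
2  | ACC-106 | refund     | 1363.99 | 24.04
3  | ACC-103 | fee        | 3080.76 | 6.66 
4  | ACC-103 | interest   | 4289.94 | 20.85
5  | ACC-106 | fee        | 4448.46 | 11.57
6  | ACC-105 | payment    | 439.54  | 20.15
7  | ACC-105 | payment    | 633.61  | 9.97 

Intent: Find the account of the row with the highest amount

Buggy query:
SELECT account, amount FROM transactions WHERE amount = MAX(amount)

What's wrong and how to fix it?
Bug: MAX(amount) is an aggregate and cannot be used directly in WHERE

Fix: Wrap MAX in a scalar subquery so WHERE compares against a single value

Corrected query:
SELECT account, amount FROM transactions WHERE amount = (SELECT MAX(amount) FROM transactions)

Result:
account | amount 
--------+--------
ACC-106 | 4448.46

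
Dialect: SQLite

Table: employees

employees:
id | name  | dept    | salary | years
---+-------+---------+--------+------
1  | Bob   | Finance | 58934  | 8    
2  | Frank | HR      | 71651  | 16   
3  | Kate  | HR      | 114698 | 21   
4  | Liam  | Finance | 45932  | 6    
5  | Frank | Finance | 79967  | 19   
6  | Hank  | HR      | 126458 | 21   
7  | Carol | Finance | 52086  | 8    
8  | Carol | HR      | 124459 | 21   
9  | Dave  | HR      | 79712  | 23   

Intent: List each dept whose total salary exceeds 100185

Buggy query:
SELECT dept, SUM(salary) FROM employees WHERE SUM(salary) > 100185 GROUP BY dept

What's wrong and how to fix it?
Bug: SUM(salary) is an aggregate, but WHERE filters rows before aggregation

Fix: Use HAVING (which filters groups after aggregation) instead of WHERE

Corrected query:
SELECT dept, SUM(salary) FROM employees GROUP BY dept HAVING SUM(salary) > 100185

Result:
dept    | SUM(salary)
--------+------------
Finance | 236919     
HR      | 516978     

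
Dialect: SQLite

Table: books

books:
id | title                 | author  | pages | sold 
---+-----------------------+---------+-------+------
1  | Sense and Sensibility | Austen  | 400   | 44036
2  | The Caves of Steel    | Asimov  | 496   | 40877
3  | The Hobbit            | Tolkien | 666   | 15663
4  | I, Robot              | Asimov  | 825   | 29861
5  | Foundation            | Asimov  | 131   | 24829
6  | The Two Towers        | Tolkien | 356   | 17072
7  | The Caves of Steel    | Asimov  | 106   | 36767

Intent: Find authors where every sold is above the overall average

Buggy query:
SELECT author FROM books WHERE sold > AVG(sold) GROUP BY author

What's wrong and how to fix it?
Bug: WHERE evaluates per row before aggregation, so AVG() is unavailable

Fix: Use a subquery for AVG and a HAVING MIN(...) filter so the condition holds for every row in the group

Corrected query:
SELECT author FROM books GROUP BY author HAVING MIN(sold) > (SELECT AVG(sold) FROM books)

Result:
author
------
Austen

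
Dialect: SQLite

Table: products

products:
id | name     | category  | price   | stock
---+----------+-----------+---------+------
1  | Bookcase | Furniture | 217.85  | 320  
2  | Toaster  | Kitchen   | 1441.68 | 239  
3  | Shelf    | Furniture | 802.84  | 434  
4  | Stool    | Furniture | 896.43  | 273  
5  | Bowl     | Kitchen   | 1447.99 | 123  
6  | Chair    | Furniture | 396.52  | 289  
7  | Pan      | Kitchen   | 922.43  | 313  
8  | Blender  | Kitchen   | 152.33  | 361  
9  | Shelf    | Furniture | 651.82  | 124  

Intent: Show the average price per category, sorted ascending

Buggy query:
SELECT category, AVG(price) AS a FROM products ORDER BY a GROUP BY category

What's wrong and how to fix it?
Bug: GROUP BY must precede ORDER BY

Fix: Reorder: SELECT … FROM … GROUP BY … ORDER BY …

Corrected query:
SELECT category, AVG(price) AS a FROM products GROUP BY category ORDER BY a

Result:
category  | a       
----------+---------
Furniture | 593.092 
Kitchen   | 991.1075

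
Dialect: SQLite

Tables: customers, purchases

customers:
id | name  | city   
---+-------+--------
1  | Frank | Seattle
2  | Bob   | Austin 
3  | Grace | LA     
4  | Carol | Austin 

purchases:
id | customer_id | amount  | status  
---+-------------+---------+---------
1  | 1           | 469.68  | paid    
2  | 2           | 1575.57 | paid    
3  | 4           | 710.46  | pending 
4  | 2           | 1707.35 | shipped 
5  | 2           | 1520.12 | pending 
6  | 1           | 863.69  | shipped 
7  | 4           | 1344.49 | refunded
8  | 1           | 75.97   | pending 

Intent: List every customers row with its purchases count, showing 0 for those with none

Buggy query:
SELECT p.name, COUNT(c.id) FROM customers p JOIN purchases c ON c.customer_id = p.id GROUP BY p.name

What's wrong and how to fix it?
Bug: An inner join excludes parents with zero children

Fix: Switch to LEFT JOIN to retain unmatched parent rows

Corrected query:
SELECT p.name, COUNT(c.id) FROM customers p LEFT JOIN purchases c ON c.customer_id = p.id GROUP BY p.name

Result:
name  | COUNT(c.id)
------+------------
Bob   | 3          
Carol | 2          
Frank | 3          
Grace | 0          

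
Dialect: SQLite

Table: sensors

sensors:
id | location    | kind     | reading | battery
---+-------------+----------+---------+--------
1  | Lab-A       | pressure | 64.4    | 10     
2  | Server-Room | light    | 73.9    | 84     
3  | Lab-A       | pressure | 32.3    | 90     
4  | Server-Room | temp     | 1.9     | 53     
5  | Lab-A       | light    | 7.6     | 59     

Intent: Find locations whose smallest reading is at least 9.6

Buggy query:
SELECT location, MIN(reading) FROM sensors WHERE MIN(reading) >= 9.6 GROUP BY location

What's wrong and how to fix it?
Bug: Aggregates like MIN are computed per group after WHERE runs

Fix: Use HAVING for the per-group MIN condition

Corrected query:
SELECT location, MIN(reading) FROM sensors GROUP BY location HAVING MIN(reading) >= 9.6

Result:
(no rows)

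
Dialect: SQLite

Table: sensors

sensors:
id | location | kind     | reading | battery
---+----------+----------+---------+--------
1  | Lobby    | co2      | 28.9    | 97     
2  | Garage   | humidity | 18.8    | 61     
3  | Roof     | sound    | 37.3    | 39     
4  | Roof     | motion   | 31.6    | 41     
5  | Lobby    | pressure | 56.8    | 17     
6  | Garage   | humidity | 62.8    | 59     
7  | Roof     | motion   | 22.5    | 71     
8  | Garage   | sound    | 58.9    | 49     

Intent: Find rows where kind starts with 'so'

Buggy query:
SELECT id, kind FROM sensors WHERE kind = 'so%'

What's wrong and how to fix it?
Bug: '=' compares the literal string including the % character; pattern matching needs LIKE

Fix: Use LIKE for wildcard pattern matching

Corrected query:
SELECT id, kind FROM sensors WHERE kind LIKE 'so%'

Result:
id | kind 
---+------
3  | sound
8  | sound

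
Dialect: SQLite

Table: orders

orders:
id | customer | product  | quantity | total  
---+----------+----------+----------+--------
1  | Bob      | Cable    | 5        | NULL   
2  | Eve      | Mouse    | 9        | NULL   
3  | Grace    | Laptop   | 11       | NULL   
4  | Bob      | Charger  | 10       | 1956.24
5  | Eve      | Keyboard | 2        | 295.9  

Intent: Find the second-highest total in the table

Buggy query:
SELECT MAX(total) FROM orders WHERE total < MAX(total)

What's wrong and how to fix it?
Bug: MAX(total) on the right of the comparison is an aggregate-in-WHERE error

Fix: Put the inner MAX in a scalar subquery

Corrected query:
SELECT MAX(total) FROM orders WHERE total < (SELECT MAX(total) FROM orders)

Result:
MAX(total)
----------
295.9     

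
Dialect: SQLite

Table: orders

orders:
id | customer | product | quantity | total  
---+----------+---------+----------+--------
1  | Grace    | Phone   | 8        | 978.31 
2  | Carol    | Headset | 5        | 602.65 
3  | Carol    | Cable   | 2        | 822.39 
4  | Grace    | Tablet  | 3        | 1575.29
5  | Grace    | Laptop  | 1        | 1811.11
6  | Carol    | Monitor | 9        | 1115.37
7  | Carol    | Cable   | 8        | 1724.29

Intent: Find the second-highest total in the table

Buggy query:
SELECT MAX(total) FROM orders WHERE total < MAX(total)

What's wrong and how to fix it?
Bug: MAX(total) on the right of the comparison is an aggregate-in-WHERE error

Fix: Put the inner MAX in a scalar subquery

Corrected query:
SELECT MAX(total) FROM orders WHERE total < (SELECT MAX(total) FROM orders)

Result:
MAX(total)
----------
1724.29   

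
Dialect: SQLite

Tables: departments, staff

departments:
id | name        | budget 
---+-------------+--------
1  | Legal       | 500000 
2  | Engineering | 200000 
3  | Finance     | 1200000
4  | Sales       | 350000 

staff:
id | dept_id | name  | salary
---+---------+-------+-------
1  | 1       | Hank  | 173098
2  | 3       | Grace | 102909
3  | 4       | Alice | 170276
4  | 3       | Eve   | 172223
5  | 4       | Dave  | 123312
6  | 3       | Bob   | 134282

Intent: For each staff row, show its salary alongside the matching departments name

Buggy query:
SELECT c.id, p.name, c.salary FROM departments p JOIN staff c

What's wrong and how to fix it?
Bug: Missing join condition: each staff row is matched to all departments rows instead of just its own

Fix: Add ON c.dept_id = p.id to the JOIN

Corrected query:
SELECT c.id, p.name, c.salary FROM departments p JOIN staff c ON c.dept_id = p.id

Result:
id | name    | salary
---+---------+-------
1  | Legal   | 173098
2  | Finance | 102909
3  | Sales   | 170276
4  | Finance | 172223
5  | Sales   | 123312
6  | Finance | 134282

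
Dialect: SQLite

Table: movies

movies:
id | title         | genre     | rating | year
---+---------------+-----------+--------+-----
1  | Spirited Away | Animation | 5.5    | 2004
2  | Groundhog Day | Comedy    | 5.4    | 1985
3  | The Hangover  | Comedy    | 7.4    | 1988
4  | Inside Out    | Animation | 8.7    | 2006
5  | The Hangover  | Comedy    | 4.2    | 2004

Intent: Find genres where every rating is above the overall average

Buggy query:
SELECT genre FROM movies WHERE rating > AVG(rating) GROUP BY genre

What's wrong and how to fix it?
Bug: AVG() is an aggregate; it can't sit directly in WHERE

Fix: Compute the overall average in a scalar subquery and compare each group's MIN against it in HAVING

Corrected query:
SELECT genre FROM movies GROUP BY genre HAVING MIN(rating) > (SELECT AVG(rating) FROM movies)

Result:
(no rows)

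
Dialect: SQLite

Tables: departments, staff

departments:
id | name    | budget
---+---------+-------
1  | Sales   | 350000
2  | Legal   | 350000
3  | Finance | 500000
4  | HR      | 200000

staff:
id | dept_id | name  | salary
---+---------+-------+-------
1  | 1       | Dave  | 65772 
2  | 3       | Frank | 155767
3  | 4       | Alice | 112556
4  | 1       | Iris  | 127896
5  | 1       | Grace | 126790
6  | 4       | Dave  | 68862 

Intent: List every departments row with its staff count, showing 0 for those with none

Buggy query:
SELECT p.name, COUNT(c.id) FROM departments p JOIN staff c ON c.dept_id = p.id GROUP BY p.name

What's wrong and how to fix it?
Bug: INNER JOIN drops departments rows that have no matching staff rows

Fix: Switch to LEFT JOIN to retain unmatched parent rows

Corrected query:
SELECT p.name, COUNT(c.id) FROM departments p LEFT JOIN staff c ON c.dept_id = p.id GROUP BY p.name

Result:
name    | COUNT(c.id)
--------+------------
Finance | 1          
HR      | 2          
Legal   | 0          
Sales   | 3          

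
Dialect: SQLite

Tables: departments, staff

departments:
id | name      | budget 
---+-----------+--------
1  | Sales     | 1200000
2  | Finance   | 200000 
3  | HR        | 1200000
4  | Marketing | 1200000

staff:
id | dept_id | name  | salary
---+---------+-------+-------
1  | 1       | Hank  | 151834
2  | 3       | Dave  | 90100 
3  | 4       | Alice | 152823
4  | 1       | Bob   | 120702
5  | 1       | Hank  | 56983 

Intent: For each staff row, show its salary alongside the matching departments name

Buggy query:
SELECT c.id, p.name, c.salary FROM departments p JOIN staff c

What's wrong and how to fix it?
Bug: Missing join condition: each staff row is matched to all departments rows instead of just its own

Fix: Specify the join condition linking the foreign key to the parent id

Corrected query:
SELECT c.id, p.name, c.salary FROM departments p JOIN staff c ON c.dept_id = p.id

Result:
id | name      | salary
---+-----------+-------
1  | Sales     | 151834
2  | HR        | 90100 
3  | Marketing | 152823
4  | Sales     | 120702
5  | Sales     | 56983 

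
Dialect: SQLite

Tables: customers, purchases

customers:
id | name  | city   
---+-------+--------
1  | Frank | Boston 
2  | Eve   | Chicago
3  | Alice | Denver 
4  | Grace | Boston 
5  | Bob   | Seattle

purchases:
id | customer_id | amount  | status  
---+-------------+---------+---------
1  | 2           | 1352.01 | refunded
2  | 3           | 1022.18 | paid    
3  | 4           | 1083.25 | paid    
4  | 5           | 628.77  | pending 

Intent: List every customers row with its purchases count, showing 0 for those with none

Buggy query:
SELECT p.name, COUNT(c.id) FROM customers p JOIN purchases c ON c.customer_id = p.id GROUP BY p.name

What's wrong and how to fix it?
Bug: An inner join excludes parents with zero children

Fix: Use LEFT JOIN so parents without children still appear (COUNT(c.id) gives 0)

Corrected query:
SELECT p.name, COUNT(c.id) FROM customers p LEFT JOIN purchases c ON c.customer_id = p.id GROUP BY p.name

Result:
name  | COUNT(c.id)
------+------------
Alice | 1          
Bob   | 1          
Eve   | 1          
Frank | 0          
Grace | 1          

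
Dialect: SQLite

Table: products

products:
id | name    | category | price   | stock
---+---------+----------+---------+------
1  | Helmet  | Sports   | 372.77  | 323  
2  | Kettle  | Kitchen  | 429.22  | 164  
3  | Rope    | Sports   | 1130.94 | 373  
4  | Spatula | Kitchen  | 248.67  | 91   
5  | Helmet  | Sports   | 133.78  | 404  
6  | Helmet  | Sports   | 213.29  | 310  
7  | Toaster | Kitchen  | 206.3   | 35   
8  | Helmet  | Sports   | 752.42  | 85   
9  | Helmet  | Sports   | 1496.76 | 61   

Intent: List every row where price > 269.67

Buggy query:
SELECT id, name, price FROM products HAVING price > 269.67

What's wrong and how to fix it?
Bug: HAVING filters the output of aggregation, but this query has no GROUP BY and no aggregate functions, so SQLite rejects it (HAVING clause on a non-aggregate query); the condition here is per row

Fix: Use WHERE for row-level filtering

Corrected query:
SELECT id, name, price FROM products WHERE price > 269.67

Result:
id | name   | price  
---+--------+--------
1  | Helmet | 372.77 
2  | Kettle | 429.22 
3  | Rope   | 1130.94
8  | Helmet | 752.42 
9  | Helmet | 1496.76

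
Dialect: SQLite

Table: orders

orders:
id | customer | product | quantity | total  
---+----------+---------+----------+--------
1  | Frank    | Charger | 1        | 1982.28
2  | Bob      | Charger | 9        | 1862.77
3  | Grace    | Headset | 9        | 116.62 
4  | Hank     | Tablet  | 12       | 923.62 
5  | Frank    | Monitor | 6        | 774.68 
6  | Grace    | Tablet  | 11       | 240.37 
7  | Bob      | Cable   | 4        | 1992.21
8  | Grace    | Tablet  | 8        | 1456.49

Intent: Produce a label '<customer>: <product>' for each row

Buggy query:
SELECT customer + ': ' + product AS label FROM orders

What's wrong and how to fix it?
Bug: SQLite uses || for string concatenation; + coerces text to numbers (yielding 0)

Fix: Replace + with || to concatenate text

Corrected query:
SELECT customer || ': ' || product AS label FROM orders

Result:
label         
--------------
Frank: Charger
Bob: Charger  
Grace: Headset
Hank: Tablet  
Frank: Monitor
Grace: Tablet 
Bob: Cable    
Grace: Tablet 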